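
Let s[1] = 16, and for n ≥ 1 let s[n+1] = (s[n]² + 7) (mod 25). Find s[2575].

11

s[1] = 16, s[2] = 13, s[3] = 1, s[4] = 8, s[5] = 21, s[6] = 23, s[7] = 11, s[8] = 3, s[9] = 16.
The sequence repeats with period 8.
(2575 - 1) mod 8 = 6, so s[2575] = s[7] = 11.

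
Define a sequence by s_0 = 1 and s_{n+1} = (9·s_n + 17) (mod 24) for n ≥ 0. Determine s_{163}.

Listing terms: s_0 = 1,  s_1 = 2,  s_2 = 11,  s_3 = 20,  s_4 = 5,  s_5 = 14,  s_6 = 23,  s_7 = 8,  s_8 = 17,  s_9 = 2.
Since s_9 = s_1 = 2, the sequence is eventually periodic: after a pre-period of length 1 it cycles with period 8.
For n ≥ 1, s_n depends only on (n - 1) mod 8. (163 - 1) mod 8 = 2, so s_{163} = s_3 = 20.

20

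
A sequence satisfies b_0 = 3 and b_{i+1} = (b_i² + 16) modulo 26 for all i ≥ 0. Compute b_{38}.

19

Computing terms: b_0 = 3,  b_1 = 25,  b_2 = 17,  b_3 = 19,  b_4 = 13,  b_5 = 3.
The sequence repeats with period 5.
(38 - 0) mod 5 = 3, so b_{38} = b_3 = 19.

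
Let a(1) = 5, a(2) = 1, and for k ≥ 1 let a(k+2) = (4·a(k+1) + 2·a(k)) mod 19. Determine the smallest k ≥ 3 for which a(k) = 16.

We have a(1) = 5,  a(2) = 1,  a(3) = 14,  a(4) = 1,  a(5) = 13,  a(6) = 16,  a(7) = 14,  a(8) = 12,  a(9) = 0,  a(10) = 5,  a(11) = 1.
The sequence repeats with period 9.
The value 16 first appears (with k ≥ 3) at a(6).

6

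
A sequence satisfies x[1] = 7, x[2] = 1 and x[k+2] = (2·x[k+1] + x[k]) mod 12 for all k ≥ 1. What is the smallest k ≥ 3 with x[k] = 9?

3

Computing terms: x[1] = 7, x[2] = 1, x[3] = 9, x[4] = 7, x[5] = 11, x[6] = 5, x[7] = 9, x[8] = 11, x[9] = 7, x[10] = 1.
The sequence repeats with period 8.
The value 9 first appears (with k ≥ 3) at x[3].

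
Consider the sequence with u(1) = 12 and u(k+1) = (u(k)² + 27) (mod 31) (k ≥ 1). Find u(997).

u(1) = 12, u(2) = 16, u(3) = 4, u(4) = 12.
The sequence repeats with period 3.
(997 - 1) mod 3 = 0, so u(997) = u(1) = 12.

12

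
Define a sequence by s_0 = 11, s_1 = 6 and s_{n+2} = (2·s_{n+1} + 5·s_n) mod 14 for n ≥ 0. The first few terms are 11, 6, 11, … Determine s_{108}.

s_0 = 11, s_1 = 6, s_2 = 11, s_3 = 10, s_4 = 5, s_5 = 4, s_6 = 5, s_7 = 2, s_8 = 1, s_9 = 12, s_{10} = 1, s_{11} = 6, s_{12} = 3, s_{13} = 8, s_{14} = 3, s_{15} = 4, s_{16} = 9, s_{17} = 10, s_{18} = 9, s_{19} = 12, s_{20} = 13, s_{21} = 2, s_{22} = 13, s_{23} = 8, s_{24} = 11, s_{25} = 6.
Since (s_{24}, s_{25}) = (s_0, s_1) = (11, 6) (two consecutive terms determine the rest), the sequence is periodic with period 24.
So s_{108} = s_{0 + ((108-0) mod 24)} = s_{12} = 3.

3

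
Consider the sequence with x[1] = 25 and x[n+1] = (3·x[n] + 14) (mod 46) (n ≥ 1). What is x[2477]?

43

Listing terms: x[1] = 25, x[2] = 43, x[3] = 5, x[4] = 29, x[5] = 9, x[6] = 41, x[7] = 45, x[8] = 11, x[9] = 1, x[10] = 17, x[11] = 19, x[12] = 25.
Since x[12] = x[1] = 25, the sequence is periodic with period 11.
So x[2477] = x[1 + ((2477-1) mod 11)] = x[2] = 43.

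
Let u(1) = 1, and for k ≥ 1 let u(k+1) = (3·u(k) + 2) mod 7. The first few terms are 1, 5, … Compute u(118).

4

u(1) = 1, u(2) = 5, u(3) = 3, u(4) = 4, u(5) = 0, u(6) = 2, u(7) = 1.
The sequence repeats with period 6.
(118 - 1) mod 6 = 3, so u(118) = u(4) = 4.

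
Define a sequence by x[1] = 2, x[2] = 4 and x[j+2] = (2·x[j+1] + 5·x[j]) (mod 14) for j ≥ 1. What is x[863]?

6

Listing terms: x[1] = 2,  x[2] = 4,  x[3] = 4,  x[4] = 0,  x[5] = 6,  x[6] = 12,  x[7] = 12,  x[8] = 0,  x[9] = 4,  x[10] = 8,  x[11] = 8,  x[12] = 0,  x[13] = 12,  x[14] = 10,  x[15] = 10,  x[16] = 0,  x[17] = 8,  x[18] = 2,  x[19] = 2,  x[20] = 0,  x[21] = 10,  x[22] = 6,  x[23] = 6,  x[24] = 0,  x[25] = 2,  x[26] = 4.
Since (x[25], x[26]) = (x[1], x[2]) = (2, 4) (two consecutive terms determine the rest), the sequence is periodic with period 24.
(863 - 1) mod 24 = 22, so x[863] = x[23] = 6.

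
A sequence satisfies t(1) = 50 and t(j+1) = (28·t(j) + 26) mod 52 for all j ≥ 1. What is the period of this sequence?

12

t(1) = 50; t(2) = 22; t(3) = 18; t(4) = 10; t(5) = 46; t(6) = 14; t(7) = 2; t(8) = 30; t(9) = 34; t(10) = 42; t(11) = 6; t(12) = 38; t(13) = 50.
The sequence repeats with period 12.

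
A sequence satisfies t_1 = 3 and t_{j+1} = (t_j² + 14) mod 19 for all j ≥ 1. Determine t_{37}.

18

We have t_1 = 3; t_2 = 4; t_3 = 11; t_4 = 2; t_5 = 18; t_6 = 15; t_7 = 11.
Since t_7 = t_3 = 11, the sequence is eventually periodic: after a pre-period of length 2 it cycles with period 4.
For j ≥ 3, t_j depends only on (j - 3) mod 4. (37 - 3) mod 4 = 2, so t_{37} = t_5 = 18.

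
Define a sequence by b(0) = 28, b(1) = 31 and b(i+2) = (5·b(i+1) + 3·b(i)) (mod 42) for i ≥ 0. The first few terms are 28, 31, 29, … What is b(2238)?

b(0) = 28,  b(1) = 31,  b(2) = 29,  b(3) = 28,  b(4) = 17,  b(5) = 1,  b(6) = 14,  b(7) = 31,  b(8) = 29.
Since (b(7), b(8)) = (b(1), b(2)) = (31, 29) (two consecutive terms determine the rest), the sequence is eventually periodic: after a pre-period of length 1 it cycles with period 6.
For i ≥ 1, b(i) depends only on (i - 1) mod 6. (2238 - 1) mod 6 = 5, so b(2238) = b(6) = 14.

14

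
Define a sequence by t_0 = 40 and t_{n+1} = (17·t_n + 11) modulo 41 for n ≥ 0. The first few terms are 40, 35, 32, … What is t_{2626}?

30

Listing terms: t_0 = 40; t_1 = 35; t_2 = 32; t_3 = 22; t_4 = 16; t_5 = 37; t_6 = 25; t_7 = 26; t_8 = 2; t_9 = 4; t_{10} = 38; t_{11} = 1; t_{12} = 28; t_{13} = 36; t_{14} = 8; t_{15} = 24; t_{16} = 9; t_{17} = 0; t_{18} = 11; t_{19} = 34; t_{20} = 15; t_{21} = 20; t_{22} = 23; t_{23} = 33; t_{24} = 39; t_{25} = 18; t_{26} = 30; t_{27} = 29; t_{28} = 12; t_{29} = 10; t_{30} = 17; t_{31} = 13; t_{32} = 27; t_{33} = 19; t_{34} = 6; t_{35} = 31; t_{36} = 5; t_{37} = 14; t_{38} = 3; t_{39} = 21; t_{40} = 40.
The sequence repeats with period 40.
(2626 - 0) mod 40 = 26, so t_{2626} = t_{26} = 30.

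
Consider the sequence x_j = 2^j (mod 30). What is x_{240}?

x_0 = 1, x_1 = 2, x_2 = 4, x_3 = 8, x_4 = 16, x_5 = 2.
Since x_5 = x_1 = 2, the sequence is eventually periodic: after a pre-period of length 1 it cycles with period 4.
For j ≥ 1, x_j depends only on (j - 1) mod 4. (240 - 1) mod 4 = 3, so x_{240} = x_4 = 16.

16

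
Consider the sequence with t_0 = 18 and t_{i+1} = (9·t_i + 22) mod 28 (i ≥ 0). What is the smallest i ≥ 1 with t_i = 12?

Listing terms: t_0 = 18,  t_1 = 16,  t_2 = 26,  t_3 = 4,  t_4 = 2,  t_5 = 12,  t_6 = 18.
Since t_6 = t_0 = 18, the sequence is periodic with period 6.
The value 12 first appears (with i ≥ 1) at t_5.

5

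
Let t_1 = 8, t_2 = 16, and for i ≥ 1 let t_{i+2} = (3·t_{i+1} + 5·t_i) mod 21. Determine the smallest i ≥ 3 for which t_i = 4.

Computing terms: t_1 = 8, t_2 = 16, t_3 = 4, t_4 = 8, t_5 = 2, t_6 = 4, t_7 = 1, t_8 = 2, t_9 = 11, t_{10} = 1, t_{11} = 16, t_{12} = 11, t_{13} = 8, t_{14} = 16.
Since (t_{13}, t_{14}) = (t_1, t_2) = (8, 16) (two consecutive terms determine the rest), the sequence is periodic with period 12.
The value 4 first appears (with i ≥ 3) at t_3.

3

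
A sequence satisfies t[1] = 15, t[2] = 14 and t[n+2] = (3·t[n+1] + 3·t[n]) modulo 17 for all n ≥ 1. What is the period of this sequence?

16

We have t[1] = 15,  t[2] = 14,  t[3] = 2,  t[4] = 14,  t[5] = 14,  t[6] = 16,  t[7] = 5,  t[8] = 12,  t[9] = 0,  t[10] = 2,  t[11] = 6,  t[12] = 7,  t[13] = 5,  t[14] = 2,  t[15] = 4,  t[16] = 1,  t[17] = 15,  t[18] = 14.
Since (t[17], t[18]) = (t[1], t[2]) = (15, 14) (two consecutive terms determine the rest), the sequence is periodic with period 16.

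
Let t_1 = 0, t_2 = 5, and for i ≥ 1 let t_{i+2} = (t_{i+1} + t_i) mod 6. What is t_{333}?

3

t_1 = 0; t_2 = 5; t_3 = 5; t_4 = 4; t_5 = 3; t_6 = 1; t_7 = 4; t_8 = 5; t_9 = 3; t_{10} = 2; t_{11} = 5; t_{12} = 1; t_{13} = 0; t_{14} = 1; t_{15} = 1; t_{16} = 2; t_{17} = 3; t_{18} = 5; t_{19} = 2; t_{20} = 1; t_{21} = 3; t_{22} = 4; t_{23} = 1; t_{24} = 5; t_{25} = 0; t_{26} = 5.
The sequence repeats with period 24.
(333 - 1) mod 24 = 20, so t_{333} = t_{21} = 3.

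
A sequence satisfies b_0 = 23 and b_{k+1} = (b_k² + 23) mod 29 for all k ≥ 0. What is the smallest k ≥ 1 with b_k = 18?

7

Listing terms: b_0 = 23; b_1 = 1; b_2 = 24; b_3 = 19; b_4 = 7; b_5 = 14; b_6 = 16; b_7 = 18; b_8 = 28; b_9 = 24.
Since b_9 = b_2 = 24, the sequence is eventually periodic: after a pre-period of length 2 it cycles with period 7.
The value 18 first appears (with k ≥ 1) at b_7.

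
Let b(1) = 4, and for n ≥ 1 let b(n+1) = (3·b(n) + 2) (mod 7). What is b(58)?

1

Listing terms: b(1) = 4, b(2) = 0, b(3) = 2, b(4) = 1, b(5) = 5, b(6) = 3, b(7) = 4.
The sequence repeats with period 6.
So b(58) = b(1 + ((58-1) mod 6)) = b(4) = 1.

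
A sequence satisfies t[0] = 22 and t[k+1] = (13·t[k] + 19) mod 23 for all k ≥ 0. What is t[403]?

19

We have t[0] = 22, t[1] = 6, t[2] = 5, t[3] = 15, t[4] = 7, t[5] = 18, t[6] = 0, t[7] = 19, t[8] = 13, t[9] = 4, t[10] = 2, t[11] = 22.
Since t[11] = t[0] = 22, the sequence is periodic with period 11.
(403 - 0) mod 11 = 7, so t[403] = t[7] = 19.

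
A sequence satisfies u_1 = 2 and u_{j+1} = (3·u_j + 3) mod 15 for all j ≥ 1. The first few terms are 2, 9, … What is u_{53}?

Listing terms: u_1 = 2,  u_2 = 9,  u_3 = 0,  u_4 = 3,  u_5 = 12,  u_6 = 9.
Since u_6 = u_2 = 9, the sequence is eventually periodic: after a pre-period of length 1 it cycles with period 4.
For j ≥ 2, u_j depends only on (j - 2) mod 4. (53 - 2) mod 4 = 3, so u_{53} = u_5 = 12.

12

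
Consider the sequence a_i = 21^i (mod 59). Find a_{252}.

22

Listing terms: a_1 = 21,  a_2 = 28,  a_3 = 57,  a_4 = 17,  a_5 = 3,  a_6 = 4,  a_7 = 25,  a_8 = 53,  a_9 = 51,  a_{10} = 9,  a_{11} = 12,  a_{12} = 16,  a_{13} = 41,  a_{14} = 35,  a_{15} = 27,  a_{16} = 36,  a_{17} = 48,  a_{18} = 5,  a_{19} = 46,  a_{20} = 22,  a_{21} = 49,  a_{22} = 26,  a_{23} = 15,  a_{24} = 20,  a_{25} = 7,  a_{26} = 29,  a_{27} = 19,  a_{28} = 45,  a_{29} = 1,  a_{30} = 21.
Since a_{30} = a_1 = 21, the sequence is periodic with period 29.
(252 - 1) mod 29 = 19, so a_{252} = a_{20} = 22.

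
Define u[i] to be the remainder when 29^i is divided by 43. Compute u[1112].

We have u[1] = 29,  u[2] = 24,  u[3] = 8,  u[4] = 17,  u[5] = 20,  u[6] = 21,  u[7] = 7,  u[8] = 31,  u[9] = 39,  u[10] = 13,  u[11] = 33,  u[12] = 11,  u[13] = 18,  u[14] = 6,  u[15] = 2,  u[16] = 15,  u[17] = 5,  u[18] = 16,  u[19] = 34,  u[20] = 40,  u[21] = 42,  u[22] = 14,  u[23] = 19,  u[24] = 35,  u[25] = 26,  u[26] = 23,  u[27] = 22,  u[28] = 36,  u[29] = 12,  u[30] = 4,  u[31] = 30,  u[32] = 10,  u[33] = 32,  u[34] = 25,  u[35] = 37,  u[36] = 41,  u[37] = 28,  u[38] = 38,  u[39] = 27,  u[40] = 9,  u[41] = 3,  u[42] = 1,  u[43] = 29.
Since u[43] = u[1] = 29, the sequence is periodic with period 42.
So u[1112] = u[1 + ((1112-1) mod 42)] = u[20] = 40.

40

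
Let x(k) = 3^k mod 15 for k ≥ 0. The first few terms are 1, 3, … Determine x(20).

6

We have x(0) = 1, x(1) = 3, x(2) = 9, x(3) = 12, x(4) = 6, x(5) = 3.
Since x(5) = x(1) = 3, the sequence is eventually periodic: after a pre-period of length 1 it cycles with period 4.
For k ≥ 1, x(k) depends only on (k - 1) mod 4. (20 - 1) mod 4 = 3, so x(20) = x(4) = 6.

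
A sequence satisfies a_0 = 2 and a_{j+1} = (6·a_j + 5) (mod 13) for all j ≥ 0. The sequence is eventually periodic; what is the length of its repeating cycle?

We have a_0 = 2, a_1 = 4, a_2 = 3, a_3 = 10, a_4 = 0, a_5 = 5, a_6 = 9, a_7 = 7, a_8 = 8, a_9 = 1, a_{10} = 11, a_{11} = 6, a_{12} = 2.
Since a_{12} = a_0 = 2, the sequence is periodic with period 12.

12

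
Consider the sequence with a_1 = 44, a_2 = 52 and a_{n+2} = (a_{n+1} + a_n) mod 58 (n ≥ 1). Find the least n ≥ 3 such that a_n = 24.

10

Listing terms: a_1 = 44; a_2 = 52; a_3 = 38; a_4 = 32; a_5 = 12; a_6 = 44; a_7 = 56; a_8 = 42; a_9 = 40; a_{10} = 24; a_{11} = 6; a_{12} = 30; a_{13} = 36; a_{14} = 8; a_{15} = 44; a_{16} = 52.
Since (a_{15}, a_{16}) = (a_1, a_2) = (44, 52) (two consecutive terms determine the rest), the sequence is periodic with period 14.
The value 24 first appears (with n ≥ 3) at a_{10}.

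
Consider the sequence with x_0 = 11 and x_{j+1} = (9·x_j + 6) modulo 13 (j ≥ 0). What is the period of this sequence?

3

Computing terms: x_0 = 11, x_1 = 1, x_2 = 2, x_3 = 11.
Since x_3 = x_0 = 11, the sequence is periodic with period 3.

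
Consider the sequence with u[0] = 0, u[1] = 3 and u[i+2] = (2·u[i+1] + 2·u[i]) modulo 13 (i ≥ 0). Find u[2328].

We have u[0] = 0, u[1] = 3, u[2] = 6, u[3] = 5, u[4] = 9, u[5] = 2, u[6] = 9, u[7] = 9, u[8] = 10, u[9] = 12, u[10] = 5, u[11] = 8, u[12] = 0, u[13] = 3.
Since (u[12], u[13]) = (u[0], u[1]) = (0, 3) (two consecutive terms determine the rest), the sequence is periodic with period 12.
(2328 - 0) mod 12 = 0, so u[2328] = u[0] = 0.

0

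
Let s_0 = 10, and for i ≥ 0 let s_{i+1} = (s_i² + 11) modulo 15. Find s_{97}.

6

We have s_0 = 10; s_1 = 6; s_2 = 2; s_3 = 0; s_4 = 11; s_5 = 12; s_6 = 5; s_7 = 6.
Since s_7 = s_1 = 6, the sequence is eventually periodic: after a pre-period of length 1 it cycles with period 6.
For i ≥ 1, s_i depends only on (i - 1) mod 6. (97 - 1) mod 6 = 0, so s_{97} = s_1 = 6.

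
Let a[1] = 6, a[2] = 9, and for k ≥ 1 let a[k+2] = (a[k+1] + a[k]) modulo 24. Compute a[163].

6

We have a[1] = 6,  a[2] = 9,  a[3] = 15,  a[4] = 0,  a[5] = 15,  a[6] = 15,  a[7] = 6,  a[8] = 21,  a[9] = 3,  a[10] = 0,  a[11] = 3,  a[12] = 3,  a[13] = 6,  a[14] = 9.
The sequence repeats with period 12.
(163 - 1) mod 12 = 6, so a[163] = a[7] = 6.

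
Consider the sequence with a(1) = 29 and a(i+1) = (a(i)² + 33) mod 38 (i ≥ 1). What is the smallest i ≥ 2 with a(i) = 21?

7

a(1) = 29,  a(2) = 0,  a(3) = 33,  a(4) = 20,  a(5) = 15,  a(6) = 30,  a(7) = 21,  a(8) = 18,  a(9) = 15.
Since a(9) = a(5) = 15, the sequence is eventually periodic: after a pre-period of length 4 it cycles with period 4.
The value 21 first appears (with i ≥ 2) at a(7).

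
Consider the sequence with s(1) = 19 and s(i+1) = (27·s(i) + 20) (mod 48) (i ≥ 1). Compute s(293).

35

s(1) = 19,  s(2) = 5,  s(3) = 11,  s(4) = 29,  s(5) = 35,  s(6) = 5.
Since s(6) = s(2) = 5, the sequence is eventually periodic: after a pre-period of length 1 it cycles with period 4.
For i ≥ 2, s(i) depends only on (i - 2) mod 4. (293 - 2) mod 4 = 3, so s(293) = s(5) = 35.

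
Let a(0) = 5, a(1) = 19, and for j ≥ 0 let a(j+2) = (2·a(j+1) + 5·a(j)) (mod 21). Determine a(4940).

18

We have a(0) = 5, a(1) = 19, a(2) = 0, a(3) = 11, a(4) = 1, a(5) = 15, a(6) = 14, a(7) = 19, a(8) = 3, a(9) = 17, a(10) = 7, a(11) = 15, a(12) = 2, a(13) = 16, a(14) = 0, a(15) = 17, a(16) = 13, a(17) = 6, a(18) = 14, a(19) = 16, a(20) = 18, a(21) = 11, a(22) = 7, a(23) = 6, a(24) = 5, a(25) = 19.
The sequence repeats with period 24.
(4940 - 0) mod 24 = 20, so a(4940) = a(20) = 18.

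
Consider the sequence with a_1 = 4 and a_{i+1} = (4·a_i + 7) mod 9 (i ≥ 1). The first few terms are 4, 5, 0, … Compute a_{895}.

7

a_1 = 4; a_2 = 5; a_3 = 0; a_4 = 7; a_5 = 8; a_6 = 3; a_7 = 1; a_8 = 2; a_9 = 6; a_{10} = 4.
Since a_{10} = a_1 = 4, the sequence is periodic with period 9.
So a_{895} = a_{1 + ((895-1) mod 9)} = a_4 = 7.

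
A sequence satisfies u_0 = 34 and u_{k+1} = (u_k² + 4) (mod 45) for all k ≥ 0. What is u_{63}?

20

We have u_0 = 34, u_1 = 35, u_2 = 14, u_3 = 20, u_4 = 44, u_5 = 5, u_6 = 29, u_7 = 35.
Since u_7 = u_1 = 35, the sequence is eventually periodic: after a pre-period of length 1 it cycles with period 6.
For k ≥ 1, u_k depends only on (k - 1) mod 6. (63 - 1) mod 6 = 2, so u_{63} = u_3 = 20.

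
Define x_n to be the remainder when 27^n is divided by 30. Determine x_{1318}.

9

Computing terms: x_1 = 27, x_2 = 9, x_3 = 3, x_4 = 21, x_5 = 27.
The sequence repeats with period 4.
So x_{1318} = x_{1 + ((1318-1) mod 4)} = x_2 = 9.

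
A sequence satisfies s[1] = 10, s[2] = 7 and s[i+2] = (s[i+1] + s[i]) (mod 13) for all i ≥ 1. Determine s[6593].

0

We have s[1] = 10; s[2] = 7; s[3] = 4; s[4] = 11; s[5] = 2; s[6] = 0; s[7] = 2; s[8] = 2; s[9] = 4; s[10] = 6; s[11] = 10; s[12] = 3; s[13] = 0; s[14] = 3; s[15] = 3; s[16] = 6; s[17] = 9; s[18] = 2; s[19] = 11; s[20] = 0; s[21] = 11; s[22] = 11; s[23] = 9; s[24] = 7; s[25] = 3; s[26] = 10; s[27] = 0; s[28] = 10; s[29] = 10; s[30] = 7.
Since (s[29], s[30]) = (s[1], s[2]) = (10, 7) (two consecutive terms determine the rest), the sequence is periodic with period 28.
(6593 - 1) mod 28 = 12, so s[6593] = s[13] = 0.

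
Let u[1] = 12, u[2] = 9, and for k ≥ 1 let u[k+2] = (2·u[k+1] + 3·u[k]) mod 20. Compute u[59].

14

Computing terms: u[1] = 12; u[2] = 9; u[3] = 14; u[4] = 15; u[5] = 12; u[6] = 9.
Since (u[5], u[6]) = (u[1], u[2]) = (12, 9) (two consecutive terms determine the rest), the sequence is periodic with period 4.
(59 - 1) mod 4 = 2, so u[59] = u[3] = 14.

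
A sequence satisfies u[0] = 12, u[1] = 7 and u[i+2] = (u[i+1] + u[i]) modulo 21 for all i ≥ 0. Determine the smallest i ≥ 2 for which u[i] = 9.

8

Computing terms: u[0] = 12; u[1] = 7; u[2] = 19; u[3] = 5; u[4] = 3; u[5] = 8; u[6] = 11; u[7] = 19; u[8] = 9; u[9] = 7; u[10] = 16; u[11] = 2; u[12] = 18; u[13] = 20; u[14] = 17; u[15] = 16; u[16] = 12; u[17] = 7.
Since (u[16], u[17]) = (u[0], u[1]) = (12, 7) (two consecutive terms determine the rest), the sequence is periodic with period 16.
The value 9 first appears (with i ≥ 2) at u[8].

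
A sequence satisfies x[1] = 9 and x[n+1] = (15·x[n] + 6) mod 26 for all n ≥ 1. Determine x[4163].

x[1] = 9,  x[2] = 11,  x[3] = 15,  x[4] = 23,  x[5] = 13,  x[6] = 19,  x[7] = 5,  x[8] = 3,  x[9] = 25,  x[10] = 17,  x[11] = 1,  x[12] = 21,  x[13] = 9.
Since x[13] = x[1] = 9, the sequence is periodic with period 12.
So x[4163] = x[1 + ((4163-1) mod 12)] = x[11] = 1.

1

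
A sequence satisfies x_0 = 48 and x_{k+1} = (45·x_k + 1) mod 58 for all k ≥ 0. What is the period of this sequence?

Computing terms: x_0 = 48,  x_1 = 15,  x_2 = 38,  x_3 = 29,  x_4 = 30,  x_5 = 17,  x_6 = 12,  x_7 = 19,  x_8 = 44,  x_9 = 9,  x_{10} = 0,  x_{11} = 1,  x_{12} = 46,  x_{13} = 41,  x_{14} = 48.
The sequence repeats with period 14.

14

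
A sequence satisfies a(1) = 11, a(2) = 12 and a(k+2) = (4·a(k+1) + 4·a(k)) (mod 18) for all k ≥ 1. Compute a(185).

2

Listing terms: a(1) = 11, a(2) = 12, a(3) = 2, a(4) = 2, a(5) = 16, a(6) = 0, a(7) = 10, a(8) = 4, a(9) = 2, a(10) = 6, a(11) = 14, a(12) = 8, a(13) = 16, a(14) = 6, a(15) = 16, a(16) = 16, a(17) = 2, a(18) = 0, a(19) = 8, a(20) = 14, a(21) = 16, a(22) = 12, a(23) = 4, a(24) = 10, a(25) = 2, a(26) = 12, a(27) = 2.
Since (a(26), a(27)) = (a(2), a(3)) = (12, 2) (two consecutive terms determine the rest), the sequence is eventually periodic: after a pre-period of length 1 it cycles with period 24.
For k ≥ 2, a(k) depends only on (k - 2) mod 24. (185 - 2) mod 24 = 15, so a(185) = a(17) = 2.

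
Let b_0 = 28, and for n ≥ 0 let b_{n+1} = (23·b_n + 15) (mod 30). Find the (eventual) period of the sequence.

We have b_0 = 28, b_1 = 29, b_2 = 22, b_3 = 11, b_4 = 28.
Since b_4 = b_0 = 28, the sequence is periodic with period 4.

4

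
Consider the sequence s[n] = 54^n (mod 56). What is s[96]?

8

Computing terms: s[0] = 1, s[1] = 54, s[2] = 4, s[3] = 48, s[4] = 16, s[5] = 24, s[6] = 8, s[7] = 40, s[8] = 32, s[9] = 48.
Since s[9] = s[3] = 48, the sequence is eventually periodic: after a pre-period of length 3 it cycles with period 6.
For n ≥ 3, s[n] depends only on (n - 3) mod 6. (96 - 3) mod 6 = 3, so s[96] = s[6] = 8.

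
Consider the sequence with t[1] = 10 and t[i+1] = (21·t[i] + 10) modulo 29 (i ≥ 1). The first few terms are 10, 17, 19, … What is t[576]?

11

Listing terms: t[1] = 10; t[2] = 17; t[3] = 19; t[4] = 3; t[5] = 15; t[6] = 6; t[7] = 20; t[8] = 24; t[9] = 21; t[10] = 16; t[11] = 27; t[12] = 26; t[13] = 5; t[14] = 28; t[15] = 18; t[16] = 11; t[17] = 9; t[18] = 25; t[19] = 13; t[20] = 22; t[21] = 8; t[22] = 4; t[23] = 7; t[24] = 12; t[25] = 1; t[26] = 2; t[27] = 23; t[28] = 0; t[29] = 10.
Since t[29] = t[1] = 10, the sequence is periodic with period 28.
So t[576] = t[1 + ((576-1) mod 28)] = t[16] = 11.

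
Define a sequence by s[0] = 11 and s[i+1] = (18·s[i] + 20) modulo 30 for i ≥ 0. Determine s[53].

8

Listing terms: s[0] = 11,  s[1] = 8,  s[2] = 14,  s[3] = 2,  s[4] = 26,  s[5] = 8.
Since s[5] = s[1] = 8, the sequence is eventually periodic: after a pre-period of length 1 it cycles with period 4.
For i ≥ 1, s[i] depends only on (i - 1) mod 4. (53 - 1) mod 4 = 0, so s[53] = s[1] = 8.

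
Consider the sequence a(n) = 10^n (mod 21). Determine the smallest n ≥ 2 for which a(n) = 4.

Computing terms: a(1) = 10; a(2) = 16; a(3) = 13; a(4) = 4; a(5) = 19; a(6) = 1; a(7) = 10.
Since a(7) = a(1) = 10, the sequence is periodic with period 6.
The value 4 first appears (with n ≥ 2) at a(4).

4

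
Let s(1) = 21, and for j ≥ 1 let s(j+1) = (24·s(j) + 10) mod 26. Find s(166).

We have s(1) = 21, s(2) = 20, s(3) = 22, s(4) = 18, s(5) = 0, s(6) = 10, s(7) = 16, s(8) = 4, s(9) = 2, s(10) = 6, s(11) = 24, s(12) = 14, s(13) = 8, s(14) = 20.
Since s(14) = s(2) = 20, the sequence is eventually periodic: after a pre-period of length 1 it cycles with period 12.
For j ≥ 2, s(j) depends only on (j - 2) mod 12. (166 - 2) mod 12 = 8, so s(166) = s(10) = 6.

6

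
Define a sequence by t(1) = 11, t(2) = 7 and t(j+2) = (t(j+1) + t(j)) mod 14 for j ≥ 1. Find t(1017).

t(1) = 11,  t(2) = 7,  t(3) = 4,  t(4) = 11,  t(5) = 1,  t(6) = 12,  t(7) = 13,  t(8) = 11,  t(9) = 10,  t(10) = 7,  t(11) = 3,  t(12) = 10,  t(13) = 13,  t(14) = 9,  t(15) = 8,  t(16) = 3,  t(17) = 11,  t(18) = 0,  t(19) = 11,  t(20) = 11,  t(21) = 8,  t(22) = 5,  t(23) = 13,  t(24) = 4,  t(25) = 3,  t(26) = 7,  t(27) = 10,  t(28) = 3,  t(29) = 13,  t(30) = 2,  t(31) = 1,  t(32) = 3,  t(33) = 4,  t(34) = 7,  t(35) = 11,  t(36) = 4,  t(37) = 1,  t(38) = 5,  t(39) = 6,  t(40) = 11,  t(41) = 3,  t(42) = 0,  t(43) = 3,  t(44) = 3,  t(45) = 6,  t(46) = 9,  t(47) = 1,  t(48) = 10,  t(49) = 11,  t(50) = 7.
Since (t(49), t(50)) = (t(1), t(2)) = (11, 7) (two consecutive terms determine the rest), the sequence is periodic with period 48.
So t(1017) = t(1 + ((1017-1) mod 48)) = t(9) = 10.

10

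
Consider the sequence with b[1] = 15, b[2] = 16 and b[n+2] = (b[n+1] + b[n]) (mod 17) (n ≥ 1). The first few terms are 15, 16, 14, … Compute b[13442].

Computing terms: b[1] = 15,  b[2] = 16,  b[3] = 14,  b[4] = 13,  b[5] = 10,  b[6] = 6,  b[7] = 16,  b[8] = 5,  b[9] = 4,  b[10] = 9,  b[11] = 13,  b[12] = 5,  b[13] = 1,  b[14] = 6,  b[15] = 7,  b[16] = 13,  b[17] = 3,  b[18] = 16,  b[19] = 2,  b[20] = 1,  b[21] = 3,  b[22] = 4,  b[23] = 7,  b[24] = 11,  b[25] = 1,  b[26] = 12,  b[27] = 13,  b[28] = 8,  b[29] = 4,  b[30] = 12,  b[31] = 16,  b[32] = 11,  b[33] = 10,  b[34] = 4,  b[35] = 14,  b[36] = 1,  b[37] = 15,  b[38] = 16.
The sequence repeats with period 36.
So b[13442] = b[1 + ((13442-1) mod 36)] = b[14] = 6.

6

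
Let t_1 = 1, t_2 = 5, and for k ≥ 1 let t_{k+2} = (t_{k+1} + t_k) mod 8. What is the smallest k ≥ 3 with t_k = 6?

We have t_1 = 1, t_2 = 5, t_3 = 6, t_4 = 3, t_5 = 1, t_6 = 4, t_7 = 5, t_8 = 1, t_9 = 6, t_{10} = 7, t_{11} = 5, t_{12} = 4, t_{13} = 1, t_{14} = 5.
Since (t_{13}, t_{14}) = (t_1, t_2) = (1, 5) (two consecutive terms determine the rest), the sequence is periodic with period 12.
The value 6 first appears (with k ≥ 3) at t_3.

3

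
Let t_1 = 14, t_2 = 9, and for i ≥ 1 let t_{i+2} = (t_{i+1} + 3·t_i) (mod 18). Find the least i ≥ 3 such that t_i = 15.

3

Computing terms: t_1 = 14, t_2 = 9, t_3 = 15, t_4 = 6, t_5 = 15, t_6 = 15, t_7 = 6.
Since (t_6, t_7) = (t_3, t_4) = (15, 6) (two consecutive terms determine the rest), the sequence is eventually periodic: after a pre-period of length 2 it cycles with period 3.
The value 15 first appears (with i ≥ 3) at t_3.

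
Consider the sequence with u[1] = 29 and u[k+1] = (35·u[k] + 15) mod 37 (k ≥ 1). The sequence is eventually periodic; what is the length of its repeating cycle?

36

u[1] = 29, u[2] = 31, u[3] = 27, u[4] = 35, u[5] = 19, u[6] = 14, u[7] = 24, u[8] = 4, u[9] = 7, u[10] = 1, u[11] = 13, u[12] = 26, u[13] = 0, u[14] = 15, u[15] = 22, u[16] = 8, u[17] = 36, u[18] = 17, u[19] = 18, u[20] = 16, u[21] = 20, u[22] = 12, u[23] = 28, u[24] = 33, u[25] = 23, u[26] = 6, u[27] = 3, u[28] = 9, u[29] = 34, u[30] = 21, u[31] = 10, u[32] = 32, u[33] = 25, u[34] = 2, u[35] = 11, u[36] = 30, u[37] = 29.
Since u[37] = u[1] = 29, the sequence is periodic with period 36.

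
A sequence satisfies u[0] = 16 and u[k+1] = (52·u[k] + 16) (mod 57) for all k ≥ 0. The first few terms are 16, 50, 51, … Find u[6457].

Computing terms: u[0] = 16; u[1] = 50; u[2] = 51; u[3] = 46; u[4] = 14; u[5] = 3; u[6] = 1; u[7] = 11; u[8] = 18; u[9] = 40; u[10] = 44; u[11] = 24; u[12] = 10; u[13] = 23; u[14] = 15; u[15] = 55; u[16] = 26; u[17] = 0; u[18] = 16.
The sequence repeats with period 18.
(6457 - 0) mod 18 = 13, so u[6457] = u[13] = 23.

23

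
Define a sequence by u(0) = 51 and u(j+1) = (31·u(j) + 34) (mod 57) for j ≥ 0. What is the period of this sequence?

Listing terms: u(0) = 51, u(1) = 19, u(2) = 53, u(3) = 24, u(4) = 37, u(5) = 41, u(6) = 51.
Since u(6) = u(0) = 51, the sequence is periodic with period 6.

6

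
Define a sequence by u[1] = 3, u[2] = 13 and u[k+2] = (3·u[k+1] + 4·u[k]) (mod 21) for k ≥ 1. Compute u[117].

9

u[1] = 3,  u[2] = 13,  u[3] = 9,  u[4] = 16,  u[5] = 0,  u[6] = 1,  u[7] = 3,  u[8] = 13.
The sequence repeats with period 6.
(117 - 1) mod 6 = 2, so u[117] = u[3] = 9.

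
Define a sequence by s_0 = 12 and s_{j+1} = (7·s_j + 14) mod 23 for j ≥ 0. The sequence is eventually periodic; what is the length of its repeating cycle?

22

s_0 = 12; s_1 = 6; s_2 = 10; s_3 = 15; s_4 = 4; s_5 = 19; s_6 = 9; s_7 = 8; s_8 = 1; s_9 = 21; s_{10} = 0; s_{11} = 14; s_{12} = 20; s_{13} = 16; s_{14} = 11; s_{15} = 22; s_{16} = 7; s_{17} = 17; s_{18} = 18; s_{19} = 2; s_{20} = 5; s_{21} = 3; s_{22} = 12.
Since s_{22} = s_0 = 12, the sequence is periodic with period 22.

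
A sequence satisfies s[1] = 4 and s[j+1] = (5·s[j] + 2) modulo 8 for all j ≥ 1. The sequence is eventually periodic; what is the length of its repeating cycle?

4

Listing terms: s[1] = 4,  s[2] = 6,  s[3] = 0,  s[4] = 2,  s[5] = 4.
Since s[5] = s[1] = 4, the sequence is periodic with period 4.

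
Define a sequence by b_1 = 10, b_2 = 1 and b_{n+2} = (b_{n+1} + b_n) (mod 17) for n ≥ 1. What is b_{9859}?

Listing terms: b_1 = 10; b_2 = 1; b_3 = 11; b_4 = 12; b_5 = 6; b_6 = 1; b_7 = 7; b_8 = 8; b_9 = 15; b_{10} = 6; b_{11} = 4; b_{12} = 10; b_{13} = 14; b_{14} = 7; b_{15} = 4; b_{16} = 11; b_{17} = 15; b_{18} = 9; b_{19} = 7; b_{20} = 16; b_{21} = 6; b_{22} = 5; b_{23} = 11; b_{24} = 16; b_{25} = 10; b_{26} = 9; b_{27} = 2; b_{28} = 11; b_{29} = 13; b_{30} = 7; b_{31} = 3; b_{32} = 10; b_{33} = 13; b_{34} = 6; b_{35} = 2; b_{36} = 8; b_{37} = 10; b_{38} = 1.
Since (b_{37}, b_{38}) = (b_1, b_2) = (10, 1) (two consecutive terms determine the rest), the sequence is periodic with period 36.
(9859 - 1) mod 36 = 30, so b_{9859} = b_{31} = 3.

3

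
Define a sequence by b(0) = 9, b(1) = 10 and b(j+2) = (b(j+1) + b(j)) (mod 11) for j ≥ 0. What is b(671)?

Computing terms: b(0) = 9,  b(1) = 10,  b(2) = 8,  b(3) = 7,  b(4) = 4,  b(5) = 0,  b(6) = 4,  b(7) = 4,  b(8) = 8,  b(9) = 1,  b(10) = 9,  b(11) = 10.
The sequence repeats with period 10.
(671 - 0) mod 10 = 1, so b(671) = b(1) = 10.

10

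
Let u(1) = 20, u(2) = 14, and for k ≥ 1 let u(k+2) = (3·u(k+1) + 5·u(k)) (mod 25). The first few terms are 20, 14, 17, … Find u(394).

4

Listing terms: u(1) = 20; u(2) = 14; u(3) = 17; u(4) = 21; u(5) = 23; u(6) = 24; u(7) = 12; u(8) = 6; u(9) = 3; u(10) = 14; u(11) = 7; u(12) = 16; u(13) = 8; u(14) = 4; u(15) = 2; u(16) = 1; u(17) = 13; u(18) = 19; u(19) = 22; u(20) = 11; u(21) = 18; u(22) = 9; u(23) = 17; u(24) = 21.
Since (u(23), u(24)) = (u(3), u(4)) = (17, 21) (two consecutive terms determine the rest), the sequence is eventually periodic: after a pre-period of length 2 it cycles with period 20.
For k ≥ 3, u(k) depends only on (k - 3) mod 20. (394 - 3) mod 20 = 11, so u(394) = u(14) = 4.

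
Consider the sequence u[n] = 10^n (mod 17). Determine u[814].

8

u[1] = 10,  u[2] = 15,  u[3] = 14,  u[4] = 4,  u[5] = 6,  u[6] = 9,  u[7] = 5,  u[8] = 16,  u[9] = 7,  u[10] = 2,  u[11] = 3,  u[12] = 13,  u[13] = 11,  u[14] = 8,  u[15] = 12,  u[16] = 1,  u[17] = 10.
Since u[17] = u[1] = 10, the sequence is periodic with period 16.
(814 - 1) mod 16 = 13, so u[814] = u[14] = 8.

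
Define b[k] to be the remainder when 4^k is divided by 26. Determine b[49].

4

Listing terms: b[0] = 1, b[1] = 4, b[2] = 16, b[3] = 12, b[4] = 22, b[5] = 10, b[6] = 14, b[7] = 4.
Since b[7] = b[1] = 4, the sequence is eventually periodic: after a pre-period of length 1 it cycles with period 6.
For k ≥ 1, b[k] depends only on (k - 1) mod 6. (49 - 1) mod 6 = 0, so b[49] = b[1] = 4.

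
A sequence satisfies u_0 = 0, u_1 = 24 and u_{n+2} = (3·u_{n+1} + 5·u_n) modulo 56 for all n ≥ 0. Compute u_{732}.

u_0 = 0, u_1 = 24, u_2 = 16, u_3 = 0, u_4 = 24.
Since (u_3, u_4) = (u_0, u_1) = (0, 24) (two consecutive terms determine the rest), the sequence is periodic with period 3.
So u_{732} = u_{0 + ((732-0) mod 3)} = u_0 = 0.

0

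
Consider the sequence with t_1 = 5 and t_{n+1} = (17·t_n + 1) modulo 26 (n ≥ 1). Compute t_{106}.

t_1 = 5, t_2 = 8, t_3 = 7, t_4 = 16, t_5 = 13, t_6 = 14, t_7 = 5.
The sequence repeats with period 6.
So t_{106} = t_{1 + ((106-1) mod 6)} = t_4 = 16.

16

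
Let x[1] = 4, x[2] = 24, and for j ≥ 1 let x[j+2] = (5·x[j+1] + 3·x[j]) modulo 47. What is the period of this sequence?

46

Listing terms: x[1] = 4, x[2] = 24, x[3] = 38, x[4] = 27, x[5] = 14, x[6] = 10, x[7] = 45, x[8] = 20, x[9] = 0, x[10] = 13, x[11] = 18, x[12] = 35, x[13] = 41, x[14] = 28, x[15] = 28, x[16] = 36, x[17] = 29, x[18] = 18, x[19] = 36, x[20] = 46, x[21] = 9, x[22] = 42, x[23] = 2, x[24] = 42, x[25] = 28, x[26] = 31, x[27] = 4, x[28] = 19, x[29] = 13, x[30] = 28, x[31] = 38, x[32] = 39, x[33] = 27, x[34] = 17, x[35] = 25, x[36] = 35, x[37] = 15, x[38] = 39, x[39] = 5, x[40] = 1, x[41] = 20, x[42] = 9, x[43] = 11, x[44] = 35, x[45] = 20, x[46] = 17, x[47] = 4, x[48] = 24.
The sequence repeats with period 46.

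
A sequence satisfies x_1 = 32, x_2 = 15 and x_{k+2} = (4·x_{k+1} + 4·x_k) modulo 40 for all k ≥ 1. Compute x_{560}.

0

Listing terms: x_1 = 32,  x_2 = 15,  x_3 = 28,  x_4 = 12,  x_5 = 0,  x_6 = 8,  x_7 = 32,  x_8 = 0,  x_9 = 8.
Since (x_8, x_9) = (x_5, x_6) = (0, 8) (two consecutive terms determine the rest), the sequence is eventually periodic: after a pre-period of length 4 it cycles with period 3.
For k ≥ 5, x_k depends only on (k - 5) mod 3. (560 - 5) mod 3 = 0, so x_{560} = x_5 = 0.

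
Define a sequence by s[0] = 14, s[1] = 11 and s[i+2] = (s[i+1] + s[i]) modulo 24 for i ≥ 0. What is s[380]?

13

s[0] = 14, s[1] = 11, s[2] = 1, s[3] = 12, s[4] = 13, s[5] = 1, s[6] = 14, s[7] = 15, s[8] = 5, s[9] = 20, s[10] = 1, s[11] = 21, s[12] = 22, s[13] = 19, s[14] = 17, s[15] = 12, s[16] = 5, s[17] = 17, s[18] = 22, s[19] = 15, s[20] = 13, s[21] = 4, s[22] = 17, s[23] = 21, s[24] = 14, s[25] = 11.
Since (s[24], s[25]) = (s[0], s[1]) = (14, 11) (two consecutive terms determine the rest), the sequence is periodic with period 24.
(380 - 0) mod 24 = 20, so s[380] = s[20] = 13.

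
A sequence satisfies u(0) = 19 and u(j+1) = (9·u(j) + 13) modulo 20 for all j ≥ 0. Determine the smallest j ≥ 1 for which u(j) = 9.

We have u(0) = 19, u(1) = 4, u(2) = 9, u(3) = 14, u(4) = 19.
Since u(4) = u(0) = 19, the sequence is periodic with period 4.
The value 9 first appears (with j ≥ 1) at u(2).

2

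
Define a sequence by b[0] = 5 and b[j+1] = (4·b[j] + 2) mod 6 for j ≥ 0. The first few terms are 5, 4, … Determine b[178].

4

We have b[0] = 5, b[1] = 4, b[2] = 0, b[3] = 2, b[4] = 4.
Since b[4] = b[1] = 4, the sequence is eventually periodic: after a pre-period of length 1 it cycles with period 3.
For j ≥ 1, b[j] depends only on (j - 1) mod 3. (178 - 1) mod 3 = 0, so b[178] = b[1] = 4.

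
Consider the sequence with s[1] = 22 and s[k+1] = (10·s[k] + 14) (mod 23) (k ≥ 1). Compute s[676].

Computing terms: s[1] = 22; s[2] = 4; s[3] = 8; s[4] = 2; s[5] = 11; s[6] = 9; s[7] = 12; s[8] = 19; s[9] = 20; s[10] = 7; s[11] = 15; s[12] = 3; s[13] = 21; s[14] = 17; s[15] = 0; s[16] = 14; s[17] = 16; s[18] = 13; s[19] = 6; s[20] = 5; s[21] = 18; s[22] = 10; s[23] = 22.
Since s[23] = s[1] = 22, the sequence is periodic with period 22.
(676 - 1) mod 22 = 15, so s[676] = s[16] = 14.

14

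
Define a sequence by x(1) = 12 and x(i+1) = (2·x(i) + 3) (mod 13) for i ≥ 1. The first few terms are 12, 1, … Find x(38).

1

x(1) = 12, x(2) = 1, x(3) = 5, x(4) = 0, x(5) = 3, x(6) = 9, x(7) = 8, x(8) = 6, x(9) = 2, x(10) = 7, x(11) = 4, x(12) = 11, x(13) = 12.
The sequence repeats with period 12.
(38 - 1) mod 12 = 1, so x(38) = x(2) = 1.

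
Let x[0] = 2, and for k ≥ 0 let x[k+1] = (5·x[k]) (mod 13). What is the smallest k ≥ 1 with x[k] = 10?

Listing terms: x[0] = 2,  x[1] = 10,  x[2] = 11,  x[3] = 3,  x[4] = 2.
Since x[4] = x[0] = 2, the sequence is periodic with period 4.
The value 10 first appears (with k ≥ 1) at x[1].

1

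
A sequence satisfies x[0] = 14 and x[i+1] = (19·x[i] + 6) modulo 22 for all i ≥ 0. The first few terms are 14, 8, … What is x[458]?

Computing terms: x[0] = 14; x[1] = 8; x[2] = 4; x[3] = 16; x[4] = 2; x[5] = 0; x[6] = 6; x[7] = 10; x[8] = 20; x[9] = 12; x[10] = 14.
The sequence repeats with period 10.
(458 - 0) mod 10 = 8, so x[458] = x[8] = 20.

20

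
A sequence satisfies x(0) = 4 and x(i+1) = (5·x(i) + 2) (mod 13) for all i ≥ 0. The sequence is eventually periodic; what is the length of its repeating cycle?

4

Computing terms: x(0) = 4,  x(1) = 9,  x(2) = 8,  x(3) = 3,  x(4) = 4.
Since x(4) = x(0) = 4, the sequence is periodic with period 4.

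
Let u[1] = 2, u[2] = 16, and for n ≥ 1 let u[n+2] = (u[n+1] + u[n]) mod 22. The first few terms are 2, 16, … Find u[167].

Listing terms: u[1] = 2, u[2] = 16, u[3] = 18, u[4] = 12, u[5] = 8, u[6] = 20, u[7] = 6, u[8] = 4, u[9] = 10, u[10] = 14, u[11] = 2, u[12] = 16.
The sequence repeats with period 10.
(167 - 1) mod 10 = 6, so u[167] = u[7] = 6.

6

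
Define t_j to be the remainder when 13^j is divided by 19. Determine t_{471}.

12

t_1 = 13; t_2 = 17; t_3 = 12; t_4 = 4; t_5 = 14; t_6 = 11; t_7 = 10; t_8 = 16; t_9 = 18; t_{10} = 6; t_{11} = 2; t_{12} = 7; t_{13} = 15; t_{14} = 5; t_{15} = 8; t_{16} = 9; t_{17} = 3; t_{18} = 1; t_{19} = 13.
Since t_{19} = t_1 = 13, the sequence is periodic with period 18.
So t_{471} = t_{1 + ((471-1) mod 18)} = t_3 = 12.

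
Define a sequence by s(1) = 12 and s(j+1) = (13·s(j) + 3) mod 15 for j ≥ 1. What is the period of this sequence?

Listing terms: s(1) = 12,  s(2) = 9,  s(3) = 0,  s(4) = 3,  s(5) = 12.
The sequence repeats with period 4.

4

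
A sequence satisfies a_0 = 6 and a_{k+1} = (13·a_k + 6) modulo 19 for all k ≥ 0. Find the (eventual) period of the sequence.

We have a_0 = 6, a_1 = 8, a_2 = 15, a_3 = 11, a_4 = 16, a_5 = 5, a_6 = 14, a_7 = 17, a_8 = 18, a_9 = 12, a_{10} = 10, a_{11} = 3, a_{12} = 7, a_{13} = 2, a_{14} = 13, a_{15} = 4, a_{16} = 1, a_{17} = 0, a_{18} = 6.
The sequence repeats with period 18.

18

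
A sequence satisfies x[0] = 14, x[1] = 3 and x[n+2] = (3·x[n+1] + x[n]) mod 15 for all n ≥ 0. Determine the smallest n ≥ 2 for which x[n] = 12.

Computing terms: x[0] = 14,  x[1] = 3,  x[2] = 8,  x[3] = 12,  x[4] = 14,  x[5] = 9,  x[6] = 11,  x[7] = 12,  x[8] = 2,  x[9] = 3,  x[10] = 11,  x[11] = 6,  x[12] = 14,  x[13] = 3.
Since (x[12], x[13]) = (x[0], x[1]) = (14, 3) (two consecutive terms determine the rest), the sequence is periodic with period 12.
The value 12 first appears (with n ≥ 2) at x[3].

3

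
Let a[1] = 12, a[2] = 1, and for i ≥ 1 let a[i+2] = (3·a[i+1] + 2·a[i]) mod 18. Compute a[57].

Listing terms: a[1] = 12; a[2] = 1; a[3] = 9; a[4] = 11; a[5] = 15; a[6] = 13; a[7] = 15; a[8] = 17; a[9] = 9; a[10] = 7; a[11] = 3; a[12] = 5; a[13] = 3; a[14] = 1; a[15] = 9.
Since (a[14], a[15]) = (a[2], a[3]) = (1, 9) (two consecutive terms determine the rest), the sequence is eventually periodic: after a pre-period of length 1 it cycles with period 12.
For i ≥ 2, a[i] depends only on (i - 2) mod 12. (57 - 2) mod 12 = 7, so a[57] = a[9] = 9.

9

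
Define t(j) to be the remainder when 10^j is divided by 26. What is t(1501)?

t(1) = 10, t(2) = 22, t(3) = 12, t(4) = 16, t(5) = 4, t(6) = 14, t(7) = 10.
The sequence repeats with period 6.
So t(1501) = t(1 + ((1501-1) mod 6)) = t(1) = 10.

10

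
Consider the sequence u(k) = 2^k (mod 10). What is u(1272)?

u(0) = 1, u(1) = 2, u(2) = 4, u(3) = 8, u(4) = 6, u(5) = 2.
Since u(5) = u(1) = 2, the sequence is eventually periodic: after a pre-period of length 1 it cycles with period 4.
For k ≥ 1, u(k) depends only on (k - 1) mod 4. (1272 - 1) mod 4 = 3, so u(1272) = u(4) = 6.

6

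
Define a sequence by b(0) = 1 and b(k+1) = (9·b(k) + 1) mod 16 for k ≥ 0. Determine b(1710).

We have b(0) = 1,  b(1) = 10,  b(2) = 11,  b(3) = 4,  b(4) = 5,  b(5) = 14,  b(6) = 15,  b(7) = 8,  b(8) = 9,  b(9) = 2,  b(10) = 3,  b(11) = 12,  b(12) = 13,  b(13) = 6,  b(14) = 7,  b(15) = 0,  b(16) = 1.
The sequence repeats with period 16.
So b(1710) = b(0 + ((1710-0) mod 16)) = b(14) = 7.

7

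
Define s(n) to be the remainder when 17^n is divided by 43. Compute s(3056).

24

Computing terms: s(1) = 17, s(2) = 31, s(3) = 11, s(4) = 15, s(5) = 40, s(6) = 35, s(7) = 36, s(8) = 10, s(9) = 41, s(10) = 9, s(11) = 24, s(12) = 21, s(13) = 13, s(14) = 6, s(15) = 16, s(16) = 14, s(17) = 23, s(18) = 4, s(19) = 25, s(20) = 38, s(21) = 1, s(22) = 17.
The sequence repeats with period 21.
So s(3056) = s(1 + ((3056-1) mod 21)) = s(11) = 24.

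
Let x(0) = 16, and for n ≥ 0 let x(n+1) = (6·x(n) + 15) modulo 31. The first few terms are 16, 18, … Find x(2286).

We have x(0) = 16,  x(1) = 18,  x(2) = 30,  x(3) = 9,  x(4) = 7,  x(5) = 26,  x(6) = 16.
Since x(6) = x(0) = 16, the sequence is periodic with period 6.
So x(2286) = x(0 + ((2286-0) mod 6)) = x(0) = 16.

16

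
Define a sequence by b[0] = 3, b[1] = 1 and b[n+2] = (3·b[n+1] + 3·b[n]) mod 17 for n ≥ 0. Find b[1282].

12

We have b[0] = 3, b[1] = 1, b[2] = 12, b[3] = 5, b[4] = 0, b[5] = 15, b[6] = 11, b[7] = 10, b[8] = 12, b[9] = 15, b[10] = 13, b[11] = 16, b[12] = 2, b[13] = 3, b[14] = 15, b[15] = 3, b[16] = 3, b[17] = 1.
Since (b[16], b[17]) = (b[0], b[1]) = (3, 1) (two consecutive terms determine the rest), the sequence is periodic with period 16.
So b[1282] = b[0 + ((1282-0) mod 16)] = b[2] = 12.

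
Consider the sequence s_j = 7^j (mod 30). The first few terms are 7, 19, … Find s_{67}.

We have s_1 = 7; s_2 = 19; s_3 = 13; s_4 = 1; s_5 = 7.
Since s_5 = s_1 = 7, the sequence is periodic with period 4.
(67 - 1) mod 4 = 2, so s_{67} = s_3 = 13.

13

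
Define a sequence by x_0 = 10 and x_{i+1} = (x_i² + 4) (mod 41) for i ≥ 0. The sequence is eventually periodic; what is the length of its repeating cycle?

4

We have x_0 = 10; x_1 = 22; x_2 = 37; x_3 = 20; x_4 = 35; x_5 = 40; x_6 = 5; x_7 = 29; x_8 = 25; x_9 = 14; x_{10} = 36; x_{11} = 29.
Since x_{11} = x_7 = 29, the sequence is eventually periodic: after a pre-period of length 7 it cycles with period 4.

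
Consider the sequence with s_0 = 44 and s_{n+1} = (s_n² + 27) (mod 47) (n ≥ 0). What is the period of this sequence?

13

We have s_0 = 44; s_1 = 36; s_2 = 7; s_3 = 29; s_4 = 22; s_5 = 41; s_6 = 16; s_7 = 1; s_8 = 28; s_9 = 12; s_{10} = 30; s_{11} = 34; s_{12} = 8; s_{13} = 44.
The sequence repeats with period 13.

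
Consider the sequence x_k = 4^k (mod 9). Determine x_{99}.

1

Listing terms: x_1 = 4; x_2 = 7; x_3 = 1; x_4 = 4.
Since x_4 = x_1 = 4, the sequence is periodic with period 3.
(99 - 1) mod 3 = 2, so x_{99} = x_3 = 1.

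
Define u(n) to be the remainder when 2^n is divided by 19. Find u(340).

Listing terms: u(0) = 1; u(1) = 2; u(2) = 4; u(3) = 8; u(4) = 16; u(5) = 13; u(6) = 7; u(7) = 14; u(8) = 9; u(9) = 18; u(10) = 17; u(11) = 15; u(12) = 11; u(13) = 3; u(14) = 6; u(15) = 12; u(16) = 5; u(17) = 10; u(18) = 1.
Since u(18) = u(0) = 1, the sequence is periodic with period 18.
(340 - 0) mod 18 = 16, so u(340) = u(16) = 5.

5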